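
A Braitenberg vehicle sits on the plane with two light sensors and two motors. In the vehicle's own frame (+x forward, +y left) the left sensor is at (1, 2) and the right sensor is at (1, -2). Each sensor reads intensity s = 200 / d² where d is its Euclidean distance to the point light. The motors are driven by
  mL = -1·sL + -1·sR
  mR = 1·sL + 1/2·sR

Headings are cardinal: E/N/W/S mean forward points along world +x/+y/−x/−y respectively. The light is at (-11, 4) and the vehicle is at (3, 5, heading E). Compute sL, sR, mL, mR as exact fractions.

100/117 100/113 -23000/13221 17150/13221

left sensor world pos  = (4, 7); dL² = 234
right sensor world pos = (4, 3); dR² = 226
sL = 200/234 = 100/117
sR = 200/226 = 100/113
mL = -1·sL + -1·sR = -23000/13221
mR = 1·sL + 1/2·sR = 17150/13221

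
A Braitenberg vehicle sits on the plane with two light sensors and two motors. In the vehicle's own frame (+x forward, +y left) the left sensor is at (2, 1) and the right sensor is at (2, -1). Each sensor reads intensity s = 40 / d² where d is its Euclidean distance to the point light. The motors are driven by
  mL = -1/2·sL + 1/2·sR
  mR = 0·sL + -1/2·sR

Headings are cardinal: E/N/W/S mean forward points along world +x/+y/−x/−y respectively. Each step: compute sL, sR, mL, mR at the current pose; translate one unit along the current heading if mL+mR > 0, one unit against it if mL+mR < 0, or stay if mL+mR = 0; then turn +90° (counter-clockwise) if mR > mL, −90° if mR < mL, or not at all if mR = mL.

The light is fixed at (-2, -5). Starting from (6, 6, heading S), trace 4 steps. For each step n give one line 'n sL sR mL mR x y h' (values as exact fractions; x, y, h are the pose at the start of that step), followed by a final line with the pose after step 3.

n=0: pose=(6,6,S); sL=20/81, sR=4/13; mL=32/1053, mR=-2/13; mL+mR=-10/81 → advance -1; mR−mL=-194/1053 → turn -1·90°
n=1: pose=(6,7,W); sL=40/157, sR=8/41; mL=-192/6437, mR=-4/41; mL+mR=-20/157 → advance -1; mR−mL=-436/6437 → turn -1·90°
n=2: pose=(7,7,N); sL=2/13, sR=5/37; mL=-9/962, mR=-5/74; mL+mR=-1/13 → advance -1; mR−mL=-28/481 → turn -1·90°
n=3: pose=(7,6,E); sL=8/53, sR=40/221; mL=176/11713, mR=-20/221; mL+mR=-4/53 → advance -1; mR−mL=-1236/11713 → turn -1·90°

0 20/81 4/13 32/1053 -2/13 6 6 S
1 40/157 8/41 -192/6437 -4/41 6 7 W
2 2/13 5/37 -9/962 -5/74 7 7 N
3 8/53 40/221 176/11713 -20/221 7 6 E
final 6 6 S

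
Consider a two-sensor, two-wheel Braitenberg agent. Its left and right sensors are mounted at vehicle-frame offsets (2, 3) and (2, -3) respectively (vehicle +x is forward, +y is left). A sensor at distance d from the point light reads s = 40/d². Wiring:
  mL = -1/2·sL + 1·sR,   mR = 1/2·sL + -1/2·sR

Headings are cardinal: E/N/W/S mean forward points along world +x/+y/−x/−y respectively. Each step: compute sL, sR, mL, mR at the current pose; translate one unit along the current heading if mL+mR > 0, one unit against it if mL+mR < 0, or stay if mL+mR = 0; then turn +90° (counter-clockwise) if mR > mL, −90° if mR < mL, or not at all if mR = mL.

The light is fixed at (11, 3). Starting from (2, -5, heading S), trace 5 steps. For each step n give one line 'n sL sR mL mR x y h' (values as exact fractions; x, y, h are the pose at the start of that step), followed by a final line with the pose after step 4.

0 5/17 10/61 35/2074 135/2074 2 -5 S
1 8/17 40/193 -92/3281 432/3281 2 -6 E
2 4/17 20/37 266/629 -96/629 3 -6 N
3 40/61 40/157 -700/9577 1920/9577 3 -5 E
4 5/17 10/13 275/442 -105/442 4 -5 N
final 4 -4 E

n=0: pose=(2,-5,S); sL=5/17, sR=10/61; mL=35/2074, mR=135/2074; mL+mR=5/61 → advance +1; mR−mL=50/1037 → turn +1·90°
n=1: pose=(2,-6,E); sL=8/17, sR=40/193; mL=-92/3281, mR=432/3281; mL+mR=20/193 → advance +1; mR−mL=524/3281 → turn +1·90°
n=2: pose=(3,-6,N); sL=4/17, sR=20/37; mL=266/629, mR=-96/629; mL+mR=10/37 → advance +1; mR−mL=-362/629 → turn -1·90°
n=3: pose=(3,-5,E); sL=40/61, sR=40/157; mL=-700/9577, mR=1920/9577; mL+mR=20/157 → advance +1; mR−mL=2620/9577 → turn +1·90°
n=4: pose=(4,-5,N); sL=5/17, sR=10/13; mL=275/442, mR=-105/442; mL+mR=5/13 → advance +1; mR−mL=-190/221 → turn -1·90°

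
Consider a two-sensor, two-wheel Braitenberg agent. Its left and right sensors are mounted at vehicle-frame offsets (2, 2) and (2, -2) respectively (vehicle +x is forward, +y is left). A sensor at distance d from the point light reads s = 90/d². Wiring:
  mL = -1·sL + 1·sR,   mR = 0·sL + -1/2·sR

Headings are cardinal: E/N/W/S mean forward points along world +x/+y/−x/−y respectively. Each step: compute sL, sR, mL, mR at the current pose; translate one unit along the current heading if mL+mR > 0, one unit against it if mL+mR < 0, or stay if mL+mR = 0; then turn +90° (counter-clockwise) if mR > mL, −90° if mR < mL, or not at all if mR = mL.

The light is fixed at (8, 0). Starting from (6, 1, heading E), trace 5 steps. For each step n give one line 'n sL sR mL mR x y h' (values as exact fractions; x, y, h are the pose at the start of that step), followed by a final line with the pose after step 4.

0 10 90 80 -45 6 1 E
1 45 9 -36 -9/2 7 1 S
2 90/17 90 1440/17 -45 7 2 E
3 45/2 45/2 0 -45/4 8 2 S
4 18 90/29 -432/29 -45/29 8 3 W
final 9 3 S

n=0: pose=(6,1,E); sL=10, sR=90; mL=80, mR=-45; mL+mR=35 → advance +1; mR−mL=-125 → turn -1·90°
n=1: pose=(7,1,S); sL=45, sR=9; mL=-36, mR=-9/2; mL+mR=-81/2 → advance -1; mR−mL=63/2 → turn +1·90°
n=2: pose=(7,2,E); sL=90/17, sR=90; mL=1440/17, mR=-45; mL+mR=675/17 → advance +1; mR−mL=-2205/17 → turn -1·90°
n=3: pose=(8,2,S); sL=45/2, sR=45/2; mL=0, mR=-45/4; mL+mR=-45/4 → advance -1; mR−mL=-45/4 → turn -1·90°
n=4: pose=(8,3,W); sL=18, sR=90/29; mL=-432/29, mR=-45/29; mL+mR=-477/29 → advance -1; mR−mL=387/29 → turn +1·90°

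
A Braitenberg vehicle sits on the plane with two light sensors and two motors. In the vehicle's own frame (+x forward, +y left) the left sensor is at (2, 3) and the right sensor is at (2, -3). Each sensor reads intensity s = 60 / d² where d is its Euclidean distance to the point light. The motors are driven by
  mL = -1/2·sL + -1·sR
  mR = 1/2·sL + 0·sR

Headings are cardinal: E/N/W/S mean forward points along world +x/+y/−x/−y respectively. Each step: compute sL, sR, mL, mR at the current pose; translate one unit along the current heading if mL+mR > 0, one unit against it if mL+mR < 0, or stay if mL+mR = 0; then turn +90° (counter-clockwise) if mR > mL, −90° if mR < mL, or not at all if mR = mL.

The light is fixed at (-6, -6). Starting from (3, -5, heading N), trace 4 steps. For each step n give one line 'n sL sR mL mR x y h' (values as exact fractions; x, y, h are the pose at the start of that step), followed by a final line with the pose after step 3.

n=0: pose=(3,-5,N); sL=4/3, sR=20/51; mL=-18/17, mR=2/3; mL+mR=-20/51 → advance -1; mR−mL=88/51 → turn +1·90°
n=1: pose=(3,-6,W); sL=30/29, sR=30/29; mL=-45/29, mR=15/29; mL+mR=-30/29 → advance -1; mR−mL=60/29 → turn +1·90°
n=2: pose=(4,-6,S); sL=60/173, sR=60/53; mL=-11970/9169, mR=30/173; mL+mR=-60/53 → advance -1; mR−mL=13560/9169 → turn +1·90°
n=3: pose=(4,-5,E); sL=3/8, sR=15/37; mL=-351/592, mR=3/16; mL+mR=-15/37 → advance -1; mR−mL=231/296 → turn +1·90°

0 4/3 20/51 -18/17 2/3 3 -5 N
1 30/29 30/29 -45/29 15/29 3 -6 W
2 60/173 60/53 -11970/9169 30/173 4 -6 S
3 3/8 15/37 -351/592 3/16 4 -5 E
final 3 -5 N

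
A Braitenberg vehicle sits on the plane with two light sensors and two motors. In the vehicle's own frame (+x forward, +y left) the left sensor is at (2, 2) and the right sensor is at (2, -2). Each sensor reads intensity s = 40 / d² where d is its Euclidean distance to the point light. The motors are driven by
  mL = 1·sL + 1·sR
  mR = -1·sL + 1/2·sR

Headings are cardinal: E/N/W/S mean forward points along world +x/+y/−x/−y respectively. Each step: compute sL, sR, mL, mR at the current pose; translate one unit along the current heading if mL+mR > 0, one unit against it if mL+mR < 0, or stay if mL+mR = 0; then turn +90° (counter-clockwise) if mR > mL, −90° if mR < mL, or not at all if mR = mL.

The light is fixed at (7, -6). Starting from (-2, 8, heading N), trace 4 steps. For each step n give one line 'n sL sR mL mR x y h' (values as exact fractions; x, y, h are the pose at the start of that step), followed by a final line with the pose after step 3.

n=0: pose=(-2,8,N); sL=40/377, sR=8/61; mL=5456/22997, mR=-932/22997; mL+mR=12/61 → advance +1; mR−mL=-6388/22997 → turn -1·90°
n=1: pose=(-2,9,E); sL=20/169, sR=20/109; mL=5560/18421, mR=-490/18421; mL+mR=30/109 → advance +1; mR−mL=-6050/18421 → turn -1·90°
n=2: pose=(-1,9,S); sL=8/41, sR=40/269; mL=3792/11029, mR=-1332/11029; mL+mR=60/269 → advance +1; mR−mL=-5124/11029 → turn -1·90°
n=3: pose=(-1,8,W); sL=10/61, sR=10/89; mL=1500/5429, mR=-585/5429; mL+mR=15/89 → advance +1; mR−mL=-2085/5429 → turn -1·90°

0 40/377 8/61 5456/22997 -932/22997 -2 8 N
1 20/169 20/109 5560/18421 -490/18421 -2 9 E
2 8/41 40/269 3792/11029 -1332/11029 -1 9 S
3 10/61 10/89 1500/5429 -585/5429 -1 8 W
final -2 8 N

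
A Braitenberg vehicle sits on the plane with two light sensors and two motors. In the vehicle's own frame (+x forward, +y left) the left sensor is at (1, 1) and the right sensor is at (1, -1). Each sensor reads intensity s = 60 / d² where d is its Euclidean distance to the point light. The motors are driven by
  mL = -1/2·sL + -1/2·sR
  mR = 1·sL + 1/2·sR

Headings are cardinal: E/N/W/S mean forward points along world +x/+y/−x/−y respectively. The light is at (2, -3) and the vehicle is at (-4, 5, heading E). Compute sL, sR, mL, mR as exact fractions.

left sensor world pos  = (-3, 6); dL² = 106
right sensor world pos = (-3, 4); dR² = 74
sL = 60/106 = 30/53
sR = 60/74 = 30/37
mL = -1/2·sL + -1/2·sR = -1350/1961
mR = 1·sL + 1/2·sR = 1905/1961

30/53 30/37 -1350/1961 1905/1961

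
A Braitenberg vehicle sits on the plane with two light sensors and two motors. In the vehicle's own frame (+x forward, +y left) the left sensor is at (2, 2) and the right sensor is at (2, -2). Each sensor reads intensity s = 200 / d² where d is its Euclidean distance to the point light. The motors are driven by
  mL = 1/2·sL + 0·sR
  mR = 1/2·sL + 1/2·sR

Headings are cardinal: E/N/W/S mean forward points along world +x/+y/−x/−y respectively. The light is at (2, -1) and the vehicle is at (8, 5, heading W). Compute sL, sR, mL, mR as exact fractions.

left sensor world pos  = (6, 3); dL² = 32
right sensor world pos = (6, 7); dR² = 80
sL = 200/32 = 25/4
sR = 200/80 = 5/2
mL = 1/2·sL + 0·sR = 25/8
mR = 1/2·sL + 1/2·sR = 35/8

25/4 5/2 25/8 35/8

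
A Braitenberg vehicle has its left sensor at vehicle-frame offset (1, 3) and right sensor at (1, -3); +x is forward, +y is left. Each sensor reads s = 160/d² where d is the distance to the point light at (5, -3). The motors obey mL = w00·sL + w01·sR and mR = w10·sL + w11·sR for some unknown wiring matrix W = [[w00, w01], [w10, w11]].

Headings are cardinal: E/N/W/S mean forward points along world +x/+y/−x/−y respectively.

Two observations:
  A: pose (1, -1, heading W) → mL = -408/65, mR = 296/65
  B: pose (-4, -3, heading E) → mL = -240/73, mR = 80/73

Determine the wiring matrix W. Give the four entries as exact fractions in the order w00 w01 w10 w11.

obs A: pose=(1,-1,W) → sL=80/13, sR=16/5, mL=-408/65, mR=296/65
obs B: pose=(-4,-3,E) → sL=160/73, sR=160/73, mL=-240/73, mR=80/73
sensor matrix S = [[80/13, 16/5], [160/73, 160/73]]; det S = 6144/949
solve [mL_A; mL_B] = S·[w00; w01] and [mR_A; mR_B] = S·[w10; w11]:
  w00 = -1/2, w01 = -1, w10 = 1, w11 = -1/2

-1/2 -1 1 -1/2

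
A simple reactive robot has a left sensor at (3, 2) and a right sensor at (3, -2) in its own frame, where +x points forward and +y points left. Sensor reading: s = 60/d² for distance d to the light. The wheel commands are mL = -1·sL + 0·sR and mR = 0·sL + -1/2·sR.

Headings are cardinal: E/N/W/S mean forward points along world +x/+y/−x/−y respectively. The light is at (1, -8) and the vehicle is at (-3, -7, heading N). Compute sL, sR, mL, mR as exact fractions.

15/13 3 -15/13 -3/2

left sensor world pos  = (-5, -4); dL² = 52
right sensor world pos = (-1, -4); dR² = 20
sL = 60/52 = 15/13
sR = 60/20 = 3
mL = -1·sL + 0·sR = -15/13
mR = 0·sL + -1/2·sR = -3/2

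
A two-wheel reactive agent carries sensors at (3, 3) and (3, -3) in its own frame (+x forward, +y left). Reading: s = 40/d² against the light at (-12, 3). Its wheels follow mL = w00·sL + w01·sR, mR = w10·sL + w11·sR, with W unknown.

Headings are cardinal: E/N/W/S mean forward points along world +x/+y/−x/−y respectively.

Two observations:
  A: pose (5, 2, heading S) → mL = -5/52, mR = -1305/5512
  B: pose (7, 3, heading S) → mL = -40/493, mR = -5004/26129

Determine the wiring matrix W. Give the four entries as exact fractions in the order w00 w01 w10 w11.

obs A: pose=(5,2,S) → sL=5/52, sR=10/53, mL=-5/52, mR=-1305/5512
obs B: pose=(7,3,S) → sL=40/493, sR=8/53, mL=-40/493, mR=-5004/26129
sensor matrix S = [[5/52, 10/53], [40/493, 8/53]]; det S = -270/339677
solve [mL_A; mL_B] = S·[w00; w01] and [mR_A; mR_B] = S·[w10; w11]:
  w00 = -1, w01 = 0, w10 = -1/2, w11 = -1

-1 0 -1/2 -1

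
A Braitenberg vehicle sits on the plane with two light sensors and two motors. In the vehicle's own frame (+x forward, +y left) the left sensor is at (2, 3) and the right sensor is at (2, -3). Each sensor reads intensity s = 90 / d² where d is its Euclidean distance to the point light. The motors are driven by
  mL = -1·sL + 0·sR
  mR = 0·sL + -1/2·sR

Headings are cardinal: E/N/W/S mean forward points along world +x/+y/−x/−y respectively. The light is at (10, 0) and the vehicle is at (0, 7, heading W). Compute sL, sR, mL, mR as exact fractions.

9/16 45/122 -9/16 -45/244

left sensor world pos  = (-2, 4); dL² = 160
right sensor world pos = (-2, 10); dR² = 244
sL = 90/160 = 9/16
sR = 90/244 = 45/122
mL = -1·sL + 0·sR = -9/16
mR = 0·sL + -1/2·sR = -45/244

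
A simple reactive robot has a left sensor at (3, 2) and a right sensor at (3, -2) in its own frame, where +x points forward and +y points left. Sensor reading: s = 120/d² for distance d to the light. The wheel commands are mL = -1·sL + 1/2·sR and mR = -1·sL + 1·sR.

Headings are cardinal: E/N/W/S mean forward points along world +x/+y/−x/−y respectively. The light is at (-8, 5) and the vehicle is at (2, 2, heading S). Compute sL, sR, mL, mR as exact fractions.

2/3 6/5 -1/15 8/15

left sensor world pos  = (4, -1); dL² = 180
right sensor world pos = (0, -1); dR² = 100
sL = 120/180 = 2/3
sR = 120/100 = 6/5
mL = -1·sL + 1/2·sR = -1/15
mR = -1·sL + 1·sR = 8/15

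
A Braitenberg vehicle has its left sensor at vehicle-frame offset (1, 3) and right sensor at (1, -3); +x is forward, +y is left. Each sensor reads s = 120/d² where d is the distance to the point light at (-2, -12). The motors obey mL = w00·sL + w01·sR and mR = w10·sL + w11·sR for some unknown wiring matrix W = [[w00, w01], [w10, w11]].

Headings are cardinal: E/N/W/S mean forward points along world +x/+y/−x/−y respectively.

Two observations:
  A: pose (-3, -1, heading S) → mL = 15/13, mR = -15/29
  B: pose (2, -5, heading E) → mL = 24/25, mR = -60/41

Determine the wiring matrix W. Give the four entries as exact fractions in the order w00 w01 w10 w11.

obs A: pose=(-3,-1,S) → sL=15/13, sR=30/29, mL=15/13, mR=-15/29
obs B: pose=(2,-5,E) → sL=24/25, sR=120/41, mL=24/25, mR=-60/41
sensor matrix S = [[15/13, 30/29], [24/25, 120/41]]; det S = 184248/77285
solve [mL_A; mL_B] = S·[w00; w01] and [mR_A; mR_B] = S·[w10; w11]:
  w00 = 1, w01 = 0, w10 = 0, w11 = -1/2

1 0 0 -1/2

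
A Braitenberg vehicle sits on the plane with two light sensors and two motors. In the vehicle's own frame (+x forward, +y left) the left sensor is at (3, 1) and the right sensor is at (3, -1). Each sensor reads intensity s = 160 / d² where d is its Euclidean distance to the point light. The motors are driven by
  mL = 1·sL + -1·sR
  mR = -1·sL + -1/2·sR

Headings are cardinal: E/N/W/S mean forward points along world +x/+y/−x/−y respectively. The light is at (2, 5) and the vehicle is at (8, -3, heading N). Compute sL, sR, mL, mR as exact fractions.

left sensor world pos  = (7, 0); dL² = 50
right sensor world pos = (9, 0); dR² = 74
sL = 160/50 = 16/5
sR = 160/74 = 80/37
mL = 1·sL + -1·sR = 192/185
mR = -1·sL + -1/2·sR = -792/185

16/5 80/37 192/185 -792/185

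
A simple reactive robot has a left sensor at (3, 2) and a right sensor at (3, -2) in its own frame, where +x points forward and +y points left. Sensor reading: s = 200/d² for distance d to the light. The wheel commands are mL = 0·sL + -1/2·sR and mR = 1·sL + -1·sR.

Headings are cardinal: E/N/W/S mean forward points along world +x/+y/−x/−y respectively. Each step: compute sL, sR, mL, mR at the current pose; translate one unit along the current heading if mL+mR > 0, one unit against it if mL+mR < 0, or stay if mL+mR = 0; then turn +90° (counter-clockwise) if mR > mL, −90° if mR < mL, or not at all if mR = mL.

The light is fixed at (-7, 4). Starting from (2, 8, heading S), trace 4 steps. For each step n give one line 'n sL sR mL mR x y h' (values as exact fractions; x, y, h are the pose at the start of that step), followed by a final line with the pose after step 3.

n=0: pose=(2,8,S); sL=100/61, sR=4; mL=-2, mR=-144/61; mL+mR=-266/61 → advance -1; mR−mL=-22/61 → turn -1·90°
n=1: pose=(2,9,W); sL=40/9, sR=40/17; mL=-20/17, mR=320/153; mL+mR=140/153 → advance +1; mR−mL=500/153 → turn +1·90°
n=2: pose=(1,9,S); sL=25/13, sR=5; mL=-5/2, mR=-40/13; mL+mR=-145/26 → advance -1; mR−mL=-15/26 → turn -1·90°
n=3: pose=(1,10,W); sL=200/41, sR=200/89; mL=-100/89, mR=9600/3649; mL+mR=5500/3649 → advance +1; mR−mL=13700/3649 → turn +1·90°

0 100/61 4 -2 -144/61 2 8 S
1 40/9 40/17 -20/17 320/153 2 9 W
2 25/13 5 -5/2 -40/13 1 9 S
3 200/41 200/89 -100/89 9600/3649 1 10 W
final 0 10 S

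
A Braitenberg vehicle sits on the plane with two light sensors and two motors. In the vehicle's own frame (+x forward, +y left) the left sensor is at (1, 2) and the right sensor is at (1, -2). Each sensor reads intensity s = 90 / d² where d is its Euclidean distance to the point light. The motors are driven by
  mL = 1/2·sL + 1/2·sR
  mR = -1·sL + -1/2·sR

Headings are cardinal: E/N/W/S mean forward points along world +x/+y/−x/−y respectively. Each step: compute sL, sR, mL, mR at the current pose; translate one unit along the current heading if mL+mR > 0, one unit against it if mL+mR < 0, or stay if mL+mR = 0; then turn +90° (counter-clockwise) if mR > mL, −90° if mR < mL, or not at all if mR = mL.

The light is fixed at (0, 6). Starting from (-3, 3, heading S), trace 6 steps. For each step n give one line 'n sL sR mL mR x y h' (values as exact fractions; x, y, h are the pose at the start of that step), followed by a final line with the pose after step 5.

n=0: pose=(-3,3,S); sL=90/17, sR=90/41; mL=2610/697, mR=-4455/697; mL+mR=-45/17 → advance -1; mR−mL=-7065/697 → turn -1·90°
n=1: pose=(-3,4,W); sL=45/16, sR=45/8; mL=135/32, mR=-45/8; mL+mR=-45/32 → advance -1; mR−mL=-315/32 → turn -1·90°
n=2: pose=(-2,4,N); sL=90/17, sR=90; mL=810/17, mR=-855/17; mL+mR=-45/17 → advance -1; mR−mL=-1665/17 → turn -1·90°
n=3: pose=(-2,3,E); sL=45, sR=45/13; mL=315/13, mR=-1215/26; mL+mR=-45/2 → advance -1; mR−mL=-1845/26 → turn -1·90°
n=4: pose=(-3,3,S); sL=90/17, sR=90/41; mL=2610/697, mR=-4455/697; mL+mR=-45/17 → advance -1; mR−mL=-7065/697 → turn -1·90°
n=5: pose=(-3,4,W); sL=45/16, sR=45/8; mL=135/32, mR=-45/8; mL+mR=-45/32 → advance -1; mR−mL=-315/32 → turn -1·90°

0 90/17 90/41 2610/697 -4455/697 -3 3 S
1 45/16 45/8 135/32 -45/8 -3 4 W
2 90/17 90 810/17 -855/17 -2 4 N
3 45 45/13 315/13 -1215/26 -2 3 E
4 90/17 90/41 2610/697 -4455/697 -3 3 S
5 45/16 45/8 135/32 -45/8 -3 4 W
final -2 4 N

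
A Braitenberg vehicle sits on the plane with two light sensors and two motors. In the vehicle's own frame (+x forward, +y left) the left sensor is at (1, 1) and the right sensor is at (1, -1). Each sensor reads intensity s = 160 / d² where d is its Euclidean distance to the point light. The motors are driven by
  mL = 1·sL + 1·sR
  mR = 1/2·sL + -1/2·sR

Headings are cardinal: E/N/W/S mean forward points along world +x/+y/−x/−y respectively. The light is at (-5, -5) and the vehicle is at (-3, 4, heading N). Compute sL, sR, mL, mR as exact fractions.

160/101 160/109 33600/11009 640/11009

left sensor world pos  = (-4, 5); dL² = 101
right sensor world pos = (-2, 5); dR² = 109
sL = 160/101 = 160/101
sR = 160/109 = 160/109
mL = 1·sL + 1·sR = 33600/11009
mR = 1/2·sL + -1/2·sR = 640/11009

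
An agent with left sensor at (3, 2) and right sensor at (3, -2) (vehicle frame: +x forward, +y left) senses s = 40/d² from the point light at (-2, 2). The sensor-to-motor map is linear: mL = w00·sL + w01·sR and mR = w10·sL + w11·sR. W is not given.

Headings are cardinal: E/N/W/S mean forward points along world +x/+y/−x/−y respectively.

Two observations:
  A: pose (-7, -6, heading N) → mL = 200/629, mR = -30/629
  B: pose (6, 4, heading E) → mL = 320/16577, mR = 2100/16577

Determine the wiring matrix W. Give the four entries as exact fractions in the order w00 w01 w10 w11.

obs A: pose=(-7,-6,N) → sL=20/37, sR=20/17, mL=200/629, mR=-30/629
obs B: pose=(6,4,E) → sL=40/137, sR=40/121, mL=320/16577, mR=2100/16577
sensor matrix S = [[20/37, 20/17], [40/137, 40/121]]; det S = -1718400/10426933
solve [mL_A; mL_B] = S·[w00; w01] and [mR_A; mR_B] = S·[w10; w11]:
  w00 = -1/2, w01 = 1/2, w10 = 1, w11 = -1/2

-1/2 1/2 1 -1/2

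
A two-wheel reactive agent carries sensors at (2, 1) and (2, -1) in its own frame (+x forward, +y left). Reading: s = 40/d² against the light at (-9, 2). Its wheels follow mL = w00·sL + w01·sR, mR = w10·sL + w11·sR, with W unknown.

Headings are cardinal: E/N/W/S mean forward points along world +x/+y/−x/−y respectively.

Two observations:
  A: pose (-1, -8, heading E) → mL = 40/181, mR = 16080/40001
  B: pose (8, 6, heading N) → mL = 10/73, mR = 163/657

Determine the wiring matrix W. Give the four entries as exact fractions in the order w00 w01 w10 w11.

obs A: pose=(-1,-8,E) → sL=40/181, sR=40/221, mL=40/181, mR=16080/40001
obs B: pose=(8,6,N) → sL=10/73, sR=1/9, mL=10/73, mR=163/657
sensor matrix S = [[40/181, 40/221], [10/73, 1/9]]; det S = -6280/26280657
solve [mL_A; mL_B] = S·[w00; w01] and [mR_A; mR_B] = S·[w10; w11]:
  w00 = 1, w01 = 0, w10 = 1, w11 = 1

1 0 1 1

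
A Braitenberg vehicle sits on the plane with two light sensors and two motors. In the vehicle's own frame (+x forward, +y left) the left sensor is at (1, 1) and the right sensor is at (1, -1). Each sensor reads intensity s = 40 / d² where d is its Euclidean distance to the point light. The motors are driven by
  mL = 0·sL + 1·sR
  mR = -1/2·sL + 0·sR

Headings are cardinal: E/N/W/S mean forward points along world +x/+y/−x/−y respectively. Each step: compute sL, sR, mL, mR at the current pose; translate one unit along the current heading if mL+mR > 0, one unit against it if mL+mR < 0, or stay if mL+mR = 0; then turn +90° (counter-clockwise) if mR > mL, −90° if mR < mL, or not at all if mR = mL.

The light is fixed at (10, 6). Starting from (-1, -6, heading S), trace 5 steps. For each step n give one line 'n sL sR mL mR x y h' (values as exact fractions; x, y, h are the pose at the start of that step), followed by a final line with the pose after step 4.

n=0: pose=(-1,-6,S); sL=40/269, sR=40/313; mL=40/313, mR=-20/269; mL+mR=4500/84197 → advance +1; mR−mL=-17020/84197 → turn -1·90°
n=1: pose=(-1,-7,W); sL=2/17, sR=5/36; mL=5/36, mR=-1/17; mL+mR=49/612 → advance +1; mR−mL=-121/612 → turn -1·90°
n=2: pose=(-2,-7,N); sL=40/313, sR=8/53; mL=8/53, mR=-20/313; mL+mR=1444/16589 → advance +1; mR−mL=-3564/16589 → turn -1·90°
n=3: pose=(-2,-6,E); sL=20/121, sR=4/29; mL=4/29, mR=-10/121; mL+mR=194/3509 → advance +1; mR−mL=-774/3509 → turn -1·90°
n=4: pose=(-1,-6,S); sL=40/269, sR=40/313; mL=40/313, mR=-20/269; mL+mR=4500/84197 → advance +1; mR−mL=-17020/84197 → turn -1·90°

0 40/269 40/313 40/313 -20/269 -1 -6 S
1 2/17 5/36 5/36 -1/17 -1 -7 W
2 40/313 8/53 8/53 -20/313 -2 -7 N
3 20/121 4/29 4/29 -10/121 -2 -6 E
4 40/269 40/313 40/313 -20/269 -1 -6 S
final -1 -7 W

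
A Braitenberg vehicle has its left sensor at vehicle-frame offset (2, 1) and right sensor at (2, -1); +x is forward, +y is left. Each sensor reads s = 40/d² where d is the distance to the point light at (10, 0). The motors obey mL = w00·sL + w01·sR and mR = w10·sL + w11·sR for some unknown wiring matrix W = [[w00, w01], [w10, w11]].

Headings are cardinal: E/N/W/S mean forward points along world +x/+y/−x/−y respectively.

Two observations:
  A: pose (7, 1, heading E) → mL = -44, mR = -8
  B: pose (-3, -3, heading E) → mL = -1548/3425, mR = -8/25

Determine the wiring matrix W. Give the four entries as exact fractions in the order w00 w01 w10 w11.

obs A: pose=(7,1,E) → sL=8, sR=40, mL=-44, mR=-8
obs B: pose=(-3,-3,E) → sL=8/25, sR=40/137, mL=-1548/3425, mR=-8/25
sensor matrix S = [[8, 40], [8/25, 40/137]]; det S = -7168/685
solve [mL_A; mL_B] = S·[w00; w01] and [mR_A; mR_B] = S·[w10; w11]:
  w00 = -1/2, w01 = -1, w10 = -1, w11 = 0

-1/2 -1 -1 0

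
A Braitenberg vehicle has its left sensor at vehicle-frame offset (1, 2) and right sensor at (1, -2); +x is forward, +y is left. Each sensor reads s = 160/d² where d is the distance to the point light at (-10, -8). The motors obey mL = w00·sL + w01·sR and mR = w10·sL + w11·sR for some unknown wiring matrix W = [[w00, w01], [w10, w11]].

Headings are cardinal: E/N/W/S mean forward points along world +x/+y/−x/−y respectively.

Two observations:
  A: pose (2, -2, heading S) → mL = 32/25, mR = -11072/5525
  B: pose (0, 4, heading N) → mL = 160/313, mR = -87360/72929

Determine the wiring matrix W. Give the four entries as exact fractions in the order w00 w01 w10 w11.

0 1 -1 -1

obs A: pose=(2,-2,S) → sL=160/221, sR=32/25, mL=32/25, mR=-11072/5525
obs B: pose=(0,4,N) → sL=160/233, sR=160/313, mL=160/313, mR=-87360/72929
sensor matrix S = [[160/221, 32/25], [160/233, 160/313]]; det S = -41009152/80586545
solve [mL_A; mL_B] = S·[w00; w01] and [mR_A; mR_B] = S·[w10; w11]:
  w00 = 0, w01 = 1, w10 = -1, w11 = -1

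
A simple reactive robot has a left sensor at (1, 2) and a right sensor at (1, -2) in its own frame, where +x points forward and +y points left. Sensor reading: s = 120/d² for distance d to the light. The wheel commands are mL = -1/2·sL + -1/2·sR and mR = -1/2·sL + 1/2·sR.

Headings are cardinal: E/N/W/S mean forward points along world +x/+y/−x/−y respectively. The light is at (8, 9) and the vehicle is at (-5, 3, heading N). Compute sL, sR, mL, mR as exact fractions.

12/25 60/73 -1188/1825 312/1825

left sensor world pos  = (-7, 4); dL² = 250
right sensor world pos = (-3, 4); dR² = 146
sL = 120/250 = 12/25
sR = 120/146 = 60/73
mL = -1/2·sL + -1/2·sR = -1188/1825
mR = -1/2·sL + 1/2·sR = 312/1825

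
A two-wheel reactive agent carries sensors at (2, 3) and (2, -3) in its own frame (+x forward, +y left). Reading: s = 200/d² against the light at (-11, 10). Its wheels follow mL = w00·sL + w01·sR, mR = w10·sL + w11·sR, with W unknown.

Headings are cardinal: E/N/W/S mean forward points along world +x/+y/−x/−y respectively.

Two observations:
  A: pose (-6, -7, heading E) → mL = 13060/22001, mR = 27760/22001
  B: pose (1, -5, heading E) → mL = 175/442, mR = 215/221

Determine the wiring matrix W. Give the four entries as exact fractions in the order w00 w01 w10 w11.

obs A: pose=(-6,-7,E) → sL=40/49, sR=200/449, mL=13060/22001, mR=27760/22001
obs B: pose=(1,-5,E) → sL=10/17, sR=5/13, mL=175/442, mR=215/221
sensor matrix S = [[40/49, 200/449], [10/17, 5/13]]; det S = 252600/4862221
solve [mL_A; mL_B] = S·[w00; w01] and [mR_A; mR_B] = S·[w10; w11]:
  w00 = 1, w01 = -1/2, w10 = 1, w11 = 1

1 -1/2 1 1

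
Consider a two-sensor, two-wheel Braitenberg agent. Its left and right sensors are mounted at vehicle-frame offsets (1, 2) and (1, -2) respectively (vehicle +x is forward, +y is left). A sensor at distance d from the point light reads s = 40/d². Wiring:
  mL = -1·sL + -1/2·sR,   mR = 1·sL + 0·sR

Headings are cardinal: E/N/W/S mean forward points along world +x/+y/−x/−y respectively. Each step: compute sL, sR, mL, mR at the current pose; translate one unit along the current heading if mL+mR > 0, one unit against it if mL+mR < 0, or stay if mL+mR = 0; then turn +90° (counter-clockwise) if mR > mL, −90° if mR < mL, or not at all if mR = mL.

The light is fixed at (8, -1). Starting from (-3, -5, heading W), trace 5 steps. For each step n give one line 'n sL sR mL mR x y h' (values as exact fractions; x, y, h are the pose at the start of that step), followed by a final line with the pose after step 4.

n=0: pose=(-3,-5,W); sL=2/9, sR=10/37; mL=-119/333, mR=2/9; mL+mR=-5/37 → advance -1; mR−mL=193/333 → turn +1·90°
n=1: pose=(-2,-5,S); sL=40/89, sR=40/169; mL=-8540/15041, mR=40/89; mL+mR=-20/169 → advance -1; mR−mL=15300/15041 → turn +1·90°
n=2: pose=(-2,-4,E); sL=20/41, sR=20/53; mL=-1470/2173, mR=20/41; mL+mR=-10/53 → advance -1; mR−mL=2530/2173 → turn +1·90°
n=3: pose=(-3,-4,N); sL=40/173, sR=8/17; mL=-1372/2941, mR=40/173; mL+mR=-4/17 → advance -1; mR−mL=2052/2941 → turn +1·90°
n=4: pose=(-3,-5,W); sL=2/9, sR=10/37; mL=-119/333, mR=2/9; mL+mR=-5/37 → advance -1; mR−mL=193/333 → turn +1·90°

0 2/9 10/37 -119/333 2/9 -3 -5 W
1 40/89 40/169 -8540/15041 40/89 -2 -5 S
2 20/41 20/53 -1470/2173 20/41 -2 -4 E
3 40/173 8/17 -1372/2941 40/173 -3 -4 N
4 2/9 10/37 -119/333 2/9 -3 -5 W
final -2 -5 S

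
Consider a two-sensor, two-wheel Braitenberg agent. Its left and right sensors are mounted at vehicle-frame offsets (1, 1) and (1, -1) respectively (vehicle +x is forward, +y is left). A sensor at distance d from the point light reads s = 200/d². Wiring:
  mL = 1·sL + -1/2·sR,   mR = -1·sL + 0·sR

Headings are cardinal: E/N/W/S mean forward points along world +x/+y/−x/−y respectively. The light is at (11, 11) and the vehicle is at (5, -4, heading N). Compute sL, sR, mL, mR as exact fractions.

40/49 200/221 3940/10829 -40/49

left sensor world pos  = (4, -3); dL² = 245
right sensor world pos = (6, -3); dR² = 221
sL = 200/245 = 40/49
sR = 200/221 = 200/221
mL = 1·sL + -1/2·sR = 3940/10829
mR = -1·sL + 0·sR = -40/49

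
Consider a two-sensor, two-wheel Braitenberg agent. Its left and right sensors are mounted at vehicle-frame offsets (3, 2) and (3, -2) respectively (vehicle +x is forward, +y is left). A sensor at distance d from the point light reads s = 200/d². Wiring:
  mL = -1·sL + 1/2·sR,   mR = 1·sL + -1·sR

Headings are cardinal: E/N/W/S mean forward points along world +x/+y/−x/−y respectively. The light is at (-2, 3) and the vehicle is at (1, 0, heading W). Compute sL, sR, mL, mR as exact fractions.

left sensor world pos  = (-2, -2); dL² = 25
right sensor world pos = (-2, 2); dR² = 1
sL = 200/25 = 8
sR = 200/1 = 200
mL = -1·sL + 1/2·sR = 92
mR = 1·sL + -1·sR = -192

8 200 92 -192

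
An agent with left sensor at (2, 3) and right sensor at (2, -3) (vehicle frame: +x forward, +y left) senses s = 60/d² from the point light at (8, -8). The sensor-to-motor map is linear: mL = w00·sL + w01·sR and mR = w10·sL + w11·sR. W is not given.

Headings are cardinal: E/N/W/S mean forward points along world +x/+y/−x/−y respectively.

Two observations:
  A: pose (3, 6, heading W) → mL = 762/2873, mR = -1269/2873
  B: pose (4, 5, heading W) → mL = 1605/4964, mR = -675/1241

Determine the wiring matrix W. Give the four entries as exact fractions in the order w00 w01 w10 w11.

obs A: pose=(3,6,W) → sL=6/17, sR=30/169, mL=762/2873, mR=-1269/2873
obs B: pose=(4,5,W) → sL=15/34, sR=15/73, mL=1605/4964, mR=-675/1241
sensor matrix S = [[6/17, 30/169], [15/34, 15/73]]; det S = -1215/209729
solve [mL_A; mL_B] = S·[w00; w01] and [mR_A; mR_B] = S·[w10; w11]:
  w00 = 1/2, w01 = 1/2, w10 = -1, w11 = -1/2

1/2 1/2 -1 -1/2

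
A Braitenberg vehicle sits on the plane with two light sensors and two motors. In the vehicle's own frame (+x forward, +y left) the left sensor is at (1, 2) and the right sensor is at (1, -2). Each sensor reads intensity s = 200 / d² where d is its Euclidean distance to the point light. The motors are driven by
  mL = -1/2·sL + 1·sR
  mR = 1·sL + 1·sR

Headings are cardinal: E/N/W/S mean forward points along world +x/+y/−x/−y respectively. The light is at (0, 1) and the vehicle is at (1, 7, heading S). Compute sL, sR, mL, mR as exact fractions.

100/17 100/13 1050/221 3000/221

left sensor world pos  = (3, 6); dL² = 34
right sensor world pos = (-1, 6); dR² = 26
sL = 200/34 = 100/17
sR = 200/26 = 100/13
mL = -1/2·sL + 1·sR = 1050/221
mR = 1·sL + 1·sR = 3000/221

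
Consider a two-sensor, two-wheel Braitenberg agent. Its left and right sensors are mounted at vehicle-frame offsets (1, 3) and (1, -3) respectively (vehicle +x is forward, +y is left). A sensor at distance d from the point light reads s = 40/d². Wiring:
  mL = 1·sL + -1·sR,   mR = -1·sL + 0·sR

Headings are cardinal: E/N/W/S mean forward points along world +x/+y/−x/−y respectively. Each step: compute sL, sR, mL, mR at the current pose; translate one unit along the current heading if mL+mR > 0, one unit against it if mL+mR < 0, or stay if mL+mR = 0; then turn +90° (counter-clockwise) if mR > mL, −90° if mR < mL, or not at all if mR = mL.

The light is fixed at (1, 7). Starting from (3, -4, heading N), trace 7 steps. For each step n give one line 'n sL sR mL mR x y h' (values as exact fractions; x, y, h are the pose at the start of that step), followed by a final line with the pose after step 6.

0 40/101 8/25 192/2525 -40/101 3 -4 N
1 4/9 20/117 32/117 -4/9 3 -5 E
2 8/37 40/173 -96/6401 -8/37 2 -5 S
3 10/49 5/8 -165/392 -10/49 2 -4 W
4 40/169 8/29 -192/4901 -40/169 3 -4 S
5 4/17 4/5 -48/85 -4/17 3 -3 W
6 40/157 40/121 -1440/18997 -40/157 4 -3 S
final 4 -2 W

n=0: pose=(3,-4,N); sL=40/101, sR=8/25; mL=192/2525, mR=-40/101; mL+mR=-8/25 → advance -1; mR−mL=-1192/2525 → turn -1·90°
n=1: pose=(3,-5,E); sL=4/9, sR=20/117; mL=32/117, mR=-4/9; mL+mR=-20/117 → advance -1; mR−mL=-28/39 → turn -1·90°
n=2: pose=(2,-5,S); sL=8/37, sR=40/173; mL=-96/6401, mR=-8/37; mL+mR=-40/173 → advance -1; mR−mL=-1288/6401 → turn -1·90°
n=3: pose=(2,-4,W); sL=10/49, sR=5/8; mL=-165/392, mR=-10/49; mL+mR=-5/8 → advance -1; mR−mL=85/392 → turn +1·90°
n=4: pose=(3,-4,S); sL=40/169, sR=8/29; mL=-192/4901, mR=-40/169; mL+mR=-8/29 → advance -1; mR−mL=-968/4901 → turn -1·90°
n=5: pose=(3,-3,W); sL=4/17, sR=4/5; mL=-48/85, mR=-4/17; mL+mR=-4/5 → advance -1; mR−mL=28/85 → turn +1·90°
n=6: pose=(4,-3,S); sL=40/157, sR=40/121; mL=-1440/18997, mR=-40/157; mL+mR=-40/121 → advance -1; mR−mL=-3400/18997 → turn -1·90°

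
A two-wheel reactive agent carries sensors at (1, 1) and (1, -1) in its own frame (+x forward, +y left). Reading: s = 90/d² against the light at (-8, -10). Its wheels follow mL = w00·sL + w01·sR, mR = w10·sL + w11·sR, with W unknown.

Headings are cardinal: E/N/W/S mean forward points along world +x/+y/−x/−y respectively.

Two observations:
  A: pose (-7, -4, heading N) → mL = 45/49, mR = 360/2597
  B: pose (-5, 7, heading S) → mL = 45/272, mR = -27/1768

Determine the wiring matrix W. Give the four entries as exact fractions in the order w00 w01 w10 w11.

1/2 0 1 -1

obs A: pose=(-7,-4,N) → sL=90/49, sR=90/53, mL=45/49, mR=360/2597
obs B: pose=(-5,7,S) → sL=45/136, sR=9/26, mL=45/272, mR=-27/1768
sensor matrix S = [[90/49, 90/53], [45/136, 9/26]]; det S = 169695/2295748
solve [mL_A; mL_B] = S·[w00; w01] and [mR_A; mR_B] = S·[w10; w11]:
  w00 = 1/2, w01 = 0, w10 = 1, w11 = -1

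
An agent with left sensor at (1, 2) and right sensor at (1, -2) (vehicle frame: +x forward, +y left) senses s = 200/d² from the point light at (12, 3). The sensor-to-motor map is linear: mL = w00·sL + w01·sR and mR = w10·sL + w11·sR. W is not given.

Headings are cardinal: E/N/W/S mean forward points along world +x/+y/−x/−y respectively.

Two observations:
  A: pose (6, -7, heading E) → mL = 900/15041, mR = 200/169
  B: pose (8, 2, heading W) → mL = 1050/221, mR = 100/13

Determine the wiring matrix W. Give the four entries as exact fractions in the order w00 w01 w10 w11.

obs A: pose=(6,-7,E) → sL=200/89, sR=200/169, mL=900/15041, mR=200/169
obs B: pose=(8,2,W) → sL=100/17, sR=100/13, mL=1050/221, mR=100/13
sensor matrix S = [[200/89, 200/169], [100/17, 100/13]]; det S = 2640000/255697
solve [mL_A; mL_B] = S·[w00; w01] and [mR_A; mR_B] = S·[w10; w11]:
  w00 = -1/2, w01 = 1, w10 = 0, w11 = 1

-1/2 1 0 1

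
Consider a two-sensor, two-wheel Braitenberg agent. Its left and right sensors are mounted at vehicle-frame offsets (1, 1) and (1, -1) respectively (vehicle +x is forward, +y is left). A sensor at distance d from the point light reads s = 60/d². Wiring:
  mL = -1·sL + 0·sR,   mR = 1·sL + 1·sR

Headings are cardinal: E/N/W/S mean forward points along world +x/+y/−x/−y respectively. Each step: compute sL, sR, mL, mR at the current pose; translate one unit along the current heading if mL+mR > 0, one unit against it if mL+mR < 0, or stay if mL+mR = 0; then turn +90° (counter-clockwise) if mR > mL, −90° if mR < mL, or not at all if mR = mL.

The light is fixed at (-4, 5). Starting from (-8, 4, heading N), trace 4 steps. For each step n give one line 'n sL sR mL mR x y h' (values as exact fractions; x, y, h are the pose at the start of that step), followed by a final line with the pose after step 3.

0 12/5 20/3 -12/5 136/15 -8 4 N
1 30/13 30/13 -30/13 60/13 -8 5 W
2 60/17 60/37 -60/17 3240/629 -9 5 S
3 15/4 3 -15/4 27/4 -9 4 E
final -8 4 N

n=0: pose=(-8,4,N); sL=12/5, sR=20/3; mL=-12/5, mR=136/15; mL+mR=20/3 → advance +1; mR−mL=172/15 → turn +1·90°
n=1: pose=(-8,5,W); sL=30/13, sR=30/13; mL=-30/13, mR=60/13; mL+mR=30/13 → advance +1; mR−mL=90/13 → turn +1·90°
n=2: pose=(-9,5,S); sL=60/17, sR=60/37; mL=-60/17, mR=3240/629; mL+mR=60/37 → advance +1; mR−mL=5460/629 → turn +1·90°
n=3: pose=(-9,4,E); sL=15/4, sR=3; mL=-15/4, mR=27/4; mL+mR=3 → advance +1; mR−mL=21/2 → turn +1·90°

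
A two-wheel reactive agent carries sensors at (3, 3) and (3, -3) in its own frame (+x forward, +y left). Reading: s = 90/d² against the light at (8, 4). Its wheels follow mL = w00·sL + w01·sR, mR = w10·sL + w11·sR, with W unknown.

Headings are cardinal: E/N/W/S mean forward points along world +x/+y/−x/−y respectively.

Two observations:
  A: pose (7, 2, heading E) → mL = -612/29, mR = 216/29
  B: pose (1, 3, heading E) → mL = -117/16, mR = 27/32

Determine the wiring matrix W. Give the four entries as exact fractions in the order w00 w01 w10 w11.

-1 -1 1/2 -1/2

obs A: pose=(7,2,E) → sL=18, sR=90/29, mL=-612/29, mR=216/29
obs B: pose=(1,3,E) → sL=9/2, sR=45/16, mL=-117/16, mR=27/32
sensor matrix S = [[18, 90/29], [9/2, 45/16]]; det S = 8505/232
solve [mL_A; mL_B] = S·[w00; w01] and [mR_A; mR_B] = S·[w10; w11]:
  w00 = -1, w01 = -1, w10 = 1/2, w11 = -1/2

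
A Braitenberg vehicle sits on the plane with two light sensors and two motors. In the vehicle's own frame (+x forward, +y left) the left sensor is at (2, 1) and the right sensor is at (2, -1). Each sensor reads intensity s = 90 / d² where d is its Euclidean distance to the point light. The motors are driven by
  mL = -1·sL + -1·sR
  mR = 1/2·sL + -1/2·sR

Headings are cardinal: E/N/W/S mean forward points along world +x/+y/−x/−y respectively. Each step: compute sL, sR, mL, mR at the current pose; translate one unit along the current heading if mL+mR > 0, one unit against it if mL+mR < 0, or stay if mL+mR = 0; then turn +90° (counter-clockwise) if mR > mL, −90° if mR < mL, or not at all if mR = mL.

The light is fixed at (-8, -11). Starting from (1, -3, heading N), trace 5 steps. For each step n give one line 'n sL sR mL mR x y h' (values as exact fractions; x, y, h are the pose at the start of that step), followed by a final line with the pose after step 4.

n=0: pose=(1,-3,N); sL=45/82, sR=9/20; mL=-819/820, mR=81/1640; mL+mR=-1557/1640 → advance -1; mR−mL=1719/1640 → turn +1·90°
n=1: pose=(1,-4,W); sL=18/17, sR=90/113; mL=-3564/1921, mR=252/1921; mL+mR=-3312/1921 → advance -1; mR−mL=3816/1921 → turn +1·90°
n=2: pose=(2,-4,S); sL=45/73, sR=45/53; mL=-5670/3869, mR=-450/3869; mL+mR=-6120/3869 → advance -1; mR−mL=5220/3869 → turn +1·90°
n=3: pose=(2,-3,E); sL=2/5, sR=90/193; mL=-836/965, mR=-32/965; mL+mR=-868/965 → advance -1; mR−mL=804/965 → turn +1·90°
n=4: pose=(1,-3,N); sL=45/82, sR=9/20; mL=-819/820, mR=81/1640; mL+mR=-1557/1640 → advance -1; mR−mL=1719/1640 → turn +1·90°

0 45/82 9/20 -819/820 81/1640 1 -3 N
1 18/17 90/113 -3564/1921 252/1921 1 -4 W
2 45/73 45/53 -5670/3869 -450/3869 2 -4 S
3 2/5 90/193 -836/965 -32/965 2 -3 E
4 45/82 9/20 -819/820 81/1640 1 -3 N
final 1 -4 W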